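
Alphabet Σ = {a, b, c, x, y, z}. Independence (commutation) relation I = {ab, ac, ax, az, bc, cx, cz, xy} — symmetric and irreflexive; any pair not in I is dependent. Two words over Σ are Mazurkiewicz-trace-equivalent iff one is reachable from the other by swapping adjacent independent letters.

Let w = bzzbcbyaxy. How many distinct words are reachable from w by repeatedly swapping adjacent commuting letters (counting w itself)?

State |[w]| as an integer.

0(b) covers ∅
1(z) covers 0:b
2(z) covers 1:z
3(b) covers 2:z
4(c) covers ∅
5(b) covers 3:b
6(y) covers 4:c, 5:b
7(a) covers 6:y
8(x) covers 5:b
9(y) covers 7:a
floor of heap: 0:b, 4:c
completions by unplaced set U, small U first (add the entries for U minus each lowest piece of U):
  |U|=1: {8}:1  {9}:1
  |U|=2: {7,9}:1  {8,9}:2
  |U|=3: {6,7,9}:1  {7,8,9}:3
  |U|=4: {4,6,7,9}:1  {6,7,8,9}:4
  |U|=5: {4,6,7,8,9}:5  {5,6,7,8,9}:4
  |U|=6: {3,5,6,7,8,9}:4  {4,5,6,7,8,9}:9
  |U|=7: {2,3,5,6,7,8,9}:4  {3,4,5,6,7,8,9}:13
  |U|=8: {1,2,3,5,6,7,8,9}:4  {2,3,4,5,6,7,8,9}:17
  start at 0(b): 21
  start at 4(c): 4
sum over floor = 25

25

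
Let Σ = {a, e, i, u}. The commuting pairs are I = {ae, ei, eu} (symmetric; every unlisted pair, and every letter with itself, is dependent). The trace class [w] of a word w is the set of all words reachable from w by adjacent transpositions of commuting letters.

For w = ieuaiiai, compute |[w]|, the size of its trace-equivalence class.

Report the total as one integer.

#0=i has no predecessor
#1=e has no predecessor
#2=u depends on [0:i]
#3=a depends on [2:u]
#4=i depends on [3:a]
#5=i depends on [4:i]
#6=a depends on [5:i]
#7=i depends on [6:a]
sources: [0:i, 1:e]
N(rest) = Σ N(rest − s) over sources s of rest; N(one piece) = 1:
  size 1 → [1]=1  [7]=1
  size 2 → [1,7]=2  [6,7]=1
  size 3 → [1,6,7]=3  [5,6,7]=1
  size 4 → [1,5,6,7]=4  [4,5,6,7]=1
  size 5 → [1,4,5,6,7]=5  [3,4,5,6,7]=1
  size 6 → [1,3,4,5,6,7]=6  [2,3,4,5,6,7]=1
  first=0(i) contributes 7
  first=1(e) contributes 1
|[w]| = 8

8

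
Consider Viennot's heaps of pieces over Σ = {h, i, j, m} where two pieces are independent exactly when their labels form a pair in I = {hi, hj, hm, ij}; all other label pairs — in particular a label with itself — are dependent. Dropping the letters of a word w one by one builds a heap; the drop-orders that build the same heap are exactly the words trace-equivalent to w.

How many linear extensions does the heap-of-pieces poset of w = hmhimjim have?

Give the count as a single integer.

#0=h has no predecessor
#1=m has no predecessor
#2=h depends on [0:h]
#3=i depends on [1:m]
#4=m depends on [3:i]
#5=j depends on [4:m]
#6=i depends on [4:m]
#7=m depends on [5:j, 6:i]
sources: [0:h, 1:m]
N(rest) = Σ N(rest − s) over sources s of rest; N(one piece) = 1:
  size 1 → [2]=1  [7]=1
  size 2 → [0,2]=1  [2,7]=2  [5,7]=1  [6,7]=1
  size 3 → [0,2,7]=3  [2,5,7]=3  [2,6,7]=3  [5,6,7]=2
  size 4 → [0,2,5,7]=6  [0,2,6,7]=6  [2,5,6,7]=8  [4,5,6,7]=2
  size 5 → [0,2,5,6,7]=20  [2,4,5,6,7]=10  [3,4,5,6,7]=2
  size 6 → [0,2,4,5,6,7]=30  [1,3,4,5,6,7]=2  [2,3,4,5,6,7]=12
  first=0(h) contributes 14
  first=1(m) contributes 42
|[w]| = 56

56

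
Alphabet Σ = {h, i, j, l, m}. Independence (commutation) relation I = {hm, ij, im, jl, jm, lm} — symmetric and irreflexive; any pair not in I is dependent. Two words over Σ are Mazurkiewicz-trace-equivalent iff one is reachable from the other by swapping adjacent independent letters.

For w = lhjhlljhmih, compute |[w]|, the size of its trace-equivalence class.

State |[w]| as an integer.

33

drop 0:l onto floor
drop 1:h onto {0:l}
drop 2:j onto {1:h}
drop 3:h onto {2:j}
drop 4:l onto {3:h}
drop 5:l onto {4:l}
drop 6:j onto {3:h}
drop 7:h onto {5:l, 6:j}
drop 8:m onto floor
drop 9:i onto {7:h}
drop 10:h onto {9:i}
ground layer = {0:l, 8:m}
drop-orders for the pieces not yet dropped (sum over which currently-grounded one goes next):
  1 to go: {8} 1  {10} 1
  2 to go: {8,10} 2  {9,10} 1
  3 to go: {7,9,10} 1  {8,9,10} 3
  4 to go: {5,7,9,10} 1  {6,7,9,10} 1  {7,8,9,10} 4
  5 to go: {4,5,7,9,10} 1  {5,6,7,9,10} 2  {5,7,8,9,10} 5  {6,7,8,9,10} 5
  6 to go: {4,5,6,7,9,10} 3  {4,5,7,8,9,10} 6  {5,6,7,8,9,10} 12
  7 to go: {3,4,5,6,7,9,10} 3  {4,5,6,7,8,9,10} 21
  8 to go: {2,3,4,5,6,7,9,10} 3  {3,4,5,6,7,8,9,10} 24
  9 to go: {1,2,3,4,5,6,7,9,10} 3  {2,3,4,5,6,7,8,9,10} 27
  if 0:l drops first: 30 orders
  if 8:m drops first: 3 orders
heap linearizations: 33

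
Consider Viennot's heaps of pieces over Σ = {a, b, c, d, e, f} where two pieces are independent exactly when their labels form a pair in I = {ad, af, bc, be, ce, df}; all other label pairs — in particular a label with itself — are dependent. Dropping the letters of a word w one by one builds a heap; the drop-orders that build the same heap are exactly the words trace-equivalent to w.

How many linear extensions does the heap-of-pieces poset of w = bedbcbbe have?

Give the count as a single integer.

0(b) covers ∅
1(e) covers ∅
2(d) covers 0:b, 1:e
3(b) covers 2:d
4(c) covers 2:d
5(b) covers 3:b
6(b) covers 5:b
7(e) covers 2:d
floor of heap: 0:b, 1:e
completions by unplaced set U, small U first (add the entries for U minus each lowest piece of U):
  |U|=1: {4}:1  {6}:1  {7}:1
  |U|=2: {4,6}:2  {4,7}:2  {5,6}:1  {6,7}:2
  |U|=3: {3,5,6}:1  {4,5,6}:3  {4,6,7}:6  {5,6,7}:3
  |U|=4: {3,4,5,6}:4  {3,5,6,7}:4  {4,5,6,7}:12
  |U|=5: {3,4,5,6,7}:20
  |U|=6: {2,3,4,5,6,7}:20
  start at 0(b): 20
  start at 1(e): 20
sum over floor = 40

40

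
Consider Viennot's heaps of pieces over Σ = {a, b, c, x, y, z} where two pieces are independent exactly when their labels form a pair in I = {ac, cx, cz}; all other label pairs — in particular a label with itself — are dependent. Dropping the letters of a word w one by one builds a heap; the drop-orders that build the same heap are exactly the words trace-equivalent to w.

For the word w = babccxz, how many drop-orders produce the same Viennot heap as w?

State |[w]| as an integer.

6

#0=b has no predecessor
#1=a depends on [0:b]
#2=b depends on [1:a]
#3=c depends on [2:b]
#4=c depends on [3:c]
#5=x depends on [2:b]
#6=z depends on [5:x]
sources: [0:b]
N(rest) = Σ N(rest − s) over sources s of rest; N(one piece) = 1:
  size 1 → [4]=1  [6]=1
  size 2 → [3,4]=1  [4,6]=2  [5,6]=1
  size 3 → [3,4,6]=3  [4,5,6]=3
  size 4 → [3,4,5,6]=6
  size 5 → [2,3,4,5,6]=6
  first=0(b) contributes 6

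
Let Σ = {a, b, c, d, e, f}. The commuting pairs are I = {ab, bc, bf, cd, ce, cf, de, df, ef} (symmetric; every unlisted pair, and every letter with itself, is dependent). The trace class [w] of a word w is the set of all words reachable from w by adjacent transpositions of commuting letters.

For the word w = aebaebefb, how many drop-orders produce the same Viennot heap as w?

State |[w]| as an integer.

11

piece 0:a — minimal
piece 1:e rests on {0:a}
piece 2:b rests on {1:e}
piece 3:a rests on {1:e}
piece 4:e rests on {2:b, 3:a}
piece 5:b rests on {4:e}
piece 6:e rests on {5:b}
piece 7:f rests on {3:a}
piece 8:b rests on {6:e}
minimal pieces: {0:a}
ways to finish when only these pieces remain (= sum over removing one remaining piece with nothing left below it):
  1 left: {7}→1  {8}→1
  2 left: {6,8}→1  {7,8}→2
  3 left: {5,6,8}→1  {6,7,8}→3
  4 left: {4,5,6,8}→1  {5,6,7,8}→4
  5 left: {2,4,5,6,8}→1  {4,5,6,7,8}→5
  6 left: {2,4,5,6,7,8}→6  {3,4,5,6,7,8}→5
  7 left: {2,3,4,5,6,7,8}→11
  placing 0:a first → 11 extensions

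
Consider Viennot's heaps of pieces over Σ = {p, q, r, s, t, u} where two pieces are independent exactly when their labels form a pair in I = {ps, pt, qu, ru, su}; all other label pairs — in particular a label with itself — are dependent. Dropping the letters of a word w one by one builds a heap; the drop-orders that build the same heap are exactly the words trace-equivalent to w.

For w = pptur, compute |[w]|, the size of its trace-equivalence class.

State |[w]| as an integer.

6

0(p) covers ∅
1(p) covers 0:p
2(t) covers ∅
3(u) covers 1:p, 2:t
4(r) covers 1:p, 2:t
floor of heap: 0:p, 2:t
completions by unplaced set U, small U first (add the entries for U minus each lowest piece of U):
  |U|=1: {3}:1  {4}:1
  |U|=2: {3,4}:2
  |U|=3: {1,3,4}:2  {2,3,4}:2
  start at 0(p): 4
  start at 2(t): 2
sum over floor = 6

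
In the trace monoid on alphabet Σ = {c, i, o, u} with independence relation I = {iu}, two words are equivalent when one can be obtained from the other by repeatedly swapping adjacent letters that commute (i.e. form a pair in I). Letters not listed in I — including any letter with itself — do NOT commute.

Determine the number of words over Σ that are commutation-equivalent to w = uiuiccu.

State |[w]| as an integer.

6

piece 0:u — minimal
piece 1:i — minimal
piece 2:u rests on {0:u}
piece 3:i rests on {1:i}
piece 4:c rests on {2:u, 3:i}
piece 5:c rests on {4:c}
piece 6:u rests on {5:c}
minimal pieces: {0:u, 1:i}
ways to finish when only these pieces remain (= sum over removing one remaining piece with nothing left below it):
  1 left: {6}→1
  2 left: {5,6}→1
  3 left: {4,5,6}→1
  4 left: {2,4,5,6}→1  {3,4,5,6}→1
  5 left: {0,2,4,5,6}→1  {1,3,4,5,6}→1  {2,3,4,5,6}→2
  placing 0:u first → 3 extensions
  placing 1:i first → 3 extensions
total linear extensions = 6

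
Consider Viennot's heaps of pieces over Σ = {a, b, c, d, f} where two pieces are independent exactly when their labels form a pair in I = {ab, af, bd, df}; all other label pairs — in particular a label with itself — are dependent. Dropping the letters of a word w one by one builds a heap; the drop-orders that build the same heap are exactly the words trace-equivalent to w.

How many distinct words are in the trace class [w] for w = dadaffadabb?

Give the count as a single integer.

330

#0=d has no predecessor
#1=a depends on [0:d]
#2=d depends on [1:a]
#3=a depends on [2:d]
#4=f has no predecessor
#5=f depends on [4:f]
#6=a depends on [3:a]
#7=d depends on [6:a]
#8=a depends on [7:d]
#9=b depends on [5:f]
#10=b depends on [9:b]
sources: [0:d, 4:f]
N(rest) = Σ N(rest − s) over sources s of rest; N(one piece) = 1:
  size 1 → [8]=1  [10]=1
  size 2 → [7,8]=1  [8,10]=2  [9,10]=1
  size 3 → [5,9,10]=1  [6,7,8]=1  [7,8,10]=3  [8,9,10]=3
  size 4 → [3,6,7,8]=1  [4,5,9,10]=1  [5,8,9,10]=4  [6,7,8,10]=4  [7,8,9,10]=6
  size 5 → [2,3,6,7,8]=1  [3,6,7,8,10]=5  [4,5,8,9,10]=5  [5,7,8,9,10]=10  [6,7,8,9,10]=10
  size 6 → [1,2,3,6,7,8]=1  [2,3,6,7,8,10]=6  [3,6,7,8,9,10]=15  [4,5,7,8,9,10]=15  [5,6,7,8,9,10]=20
  size 7 → [0,1,2,3,6,7,8]=1  [1,2,3,6,7,8,10]=7  [2,3,6,7,8,9,10]=21  [3,5,6,7,8,9,10]=35  [4,5,6,7,8,9,10]=35
  size 8 → [0,1,2,3,6,7,8,10]=8  [1,2,3,6,7,8,9,10]=28  [2,3,5,6,7,8,9,10]=56  [3,4,5,6,7,8,9,10]=70
  size 9 → [0,1,2,3,6,7,8,9,10]=36  [1,2,3,5,6,7,8,9,10]=84  [2,3,4,5,6,7,8,9,10]=126
  first=0(d) contributes 210
  first=4(f) contributes 120
|[w]| = 330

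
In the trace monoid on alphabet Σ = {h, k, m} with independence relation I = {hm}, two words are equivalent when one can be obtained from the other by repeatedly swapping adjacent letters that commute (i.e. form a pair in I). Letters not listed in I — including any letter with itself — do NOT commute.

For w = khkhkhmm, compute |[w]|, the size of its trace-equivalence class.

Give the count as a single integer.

3

#0=k has no predecessor
#1=h depends on [0:k]
#2=k depends on [1:h]
#3=h depends on [2:k]
#4=k depends on [3:h]
#5=h depends on [4:k]
#6=m depends on [4:k]
#7=m depends on [6:m]
sources: [0:k]
N(rest) = Σ N(rest − s) over sources s of rest; N(one piece) = 1:
  size 1 → [5]=1  [7]=1
  size 2 → [5,7]=2  [6,7]=1
  size 3 → [5,6,7]=3
  size 4 → [4,5,6,7]=3
  size 5 → [3,4,5,6,7]=3
  size 6 → [2,3,4,5,6,7]=3
  first=0(k) contributes 3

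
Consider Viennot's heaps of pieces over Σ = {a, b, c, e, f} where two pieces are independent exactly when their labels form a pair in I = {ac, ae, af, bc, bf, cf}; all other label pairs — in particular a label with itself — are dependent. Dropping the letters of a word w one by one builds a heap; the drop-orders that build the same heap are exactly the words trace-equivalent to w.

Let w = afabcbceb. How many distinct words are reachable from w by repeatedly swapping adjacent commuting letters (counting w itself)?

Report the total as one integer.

105

drop 0:a onto floor
drop 1:f onto floor
drop 2:a onto {0:a}
drop 3:b onto {2:a}
drop 4:c onto floor
drop 5:b onto {3:b}
drop 6:c onto {4:c}
drop 7:e onto {1:f, 5:b, 6:c}
drop 8:b onto {7:e}
ground layer = {0:a, 1:f, 4:c}
drop-orders for the pieces not yet dropped (sum over which currently-grounded one goes next):
  1 to go: {8} 1
  2 to go: {7,8} 1
  3 to go: {1,7,8} 1  {5,7,8} 1  {6,7,8} 1
  4 to go: {1,5,7,8} 2  {1,6,7,8} 2  {3,5,7,8} 1  {4,6,7,8} 1  {5,6,7,8} 2
  5 to go: {1,3,5,7,8} 3  {1,4,6,7,8} 3  {1,5,6,7,8} 6  {2,3,5,7,8} 1  {3,5,6,7,8} 3  {4,5,6,7,8} 3
  6 to go: {0,2,3,5,7,8} 1  {1,2,3,5,7,8} 4  {1,3,5,6,7,8} 12  {1,4,5,6,7,8} 12  {2,3,5,6,7,8} 4  {3,4,5,6,7,8} 6
  7 to go: {0,1,2,3,5,7,8} 5  {0,2,3,5,6,7,8} 5  {1,2,3,5,6,7,8} 20  {1,3,4,5,6,7,8} 30  {2,3,4,5,6,7,8} 10
  if 0:a drops first: 60 orders
  if 1:f drops first: 15 orders
  if 4:c drops first: 30 orders
heap linearizations: 105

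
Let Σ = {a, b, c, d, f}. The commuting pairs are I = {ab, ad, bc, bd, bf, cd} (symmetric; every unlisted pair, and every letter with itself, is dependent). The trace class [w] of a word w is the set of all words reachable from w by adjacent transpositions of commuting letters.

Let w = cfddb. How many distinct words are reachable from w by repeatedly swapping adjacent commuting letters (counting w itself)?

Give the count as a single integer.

0(c) covers ∅
1(f) covers 0:c
2(d) covers 1:f
3(d) covers 2:d
4(b) covers ∅
floor of heap: 0:c, 4:b
completions by unplaced set U, small U first (add the entries for U minus each lowest piece of U):
  |U|=1: {3}:1  {4}:1
  |U|=2: {2,3}:1  {3,4}:2
  |U|=3: {1,2,3}:1  {2,3,4}:3
  start at 0(c): 4
  start at 4(b): 1
sum over floor = 5

5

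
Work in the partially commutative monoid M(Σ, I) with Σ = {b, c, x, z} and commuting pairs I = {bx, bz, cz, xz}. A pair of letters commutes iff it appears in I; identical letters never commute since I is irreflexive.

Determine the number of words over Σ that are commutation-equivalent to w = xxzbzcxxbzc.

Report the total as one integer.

0(x) covers ∅
1(x) covers 0:x
2(z) covers ∅
3(b) covers ∅
4(z) covers 2:z
5(c) covers 1:x, 3:b
6(x) covers 5:c
7(x) covers 6:x
8(b) covers 5:c
9(z) covers 4:z
10(c) covers 7:x, 8:b
floor of heap: 0:x, 2:z, 3:b
completions by unplaced set U, small U first (add the entries for U minus each lowest piece of U):
  |U|=1: {9}:1  {10}:1
  |U|=2: {4,9}:1  {7,10}:1  {8,10}:1  {9,10}:2
  |U|=3: {2,4,9}:1  {4,9,10}:3  {6,7,10}:1  {7,8,10}:2  {7,9,10}:3  {8,9,10}:3
  |U|=4: {2,4,9,10}:4  {4,7,9,10}:6  {4,8,9,10}:6  {6,7,8,10}:3  {6,7,9,10}:4  {7,8,9,10}:8
  |U|=5: {2,4,7,9,10}:10  {2,4,8,9,10}:10  {4,6,7,9,10}:10  {4,7,8,9,10}:20  {5,6,7,8,10}:3  {6,7,8,9,10}:15
  |U|=6: {1,5,6,7,8,10}:3  {2,4,6,7,9,10}:20  {2,4,7,8,9,10}:40  {3,5,6,7,8,10}:3  {4,6,7,8,9,10}:45  {5,6,7,8,9,10}:18
  |U|=7: {0,1,5,6,7,8,10}:3  {1,3,5,6,7,8,10}:6  {1,5,6,7,8,9,10}:21  {2,4,6,7,8,9,10}:105  {3,5,6,7,8,9,10}:21  {4,5,6,7,8,9,10}:63
  |U|=8: {0,1,3,5,6,7,8,10}:9  {0,1,5,6,7,8,9,10}:24  {1,3,5,6,7,8,9,10}:48  {1,4,5,6,7,8,9,10}:84  {2,4,5,6,7,8,9,10}:168  {3,4,5,6,7,8,9,10}:84
  |U|=9: {0,1,3,5,6,7,8,9,10}:81  {0,1,4,5,6,7,8,9,10}:108  {1,2,4,5,6,7,8,9,10}:252  {1,3,4,5,6,7,8,9,10}:216  {2,3,4,5,6,7,8,9,10}:252
  start at 0(x): 720
  start at 2(z): 405
  start at 3(b): 360
sum over floor = 1485

1485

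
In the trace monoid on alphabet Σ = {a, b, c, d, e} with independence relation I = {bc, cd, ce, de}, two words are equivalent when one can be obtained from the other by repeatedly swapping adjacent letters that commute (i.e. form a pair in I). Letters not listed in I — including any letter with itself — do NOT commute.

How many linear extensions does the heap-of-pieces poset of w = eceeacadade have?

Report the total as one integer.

8

piece 0:e — minimal
piece 1:c — minimal
piece 2:e rests on {0:e}
piece 3:e rests on {2:e}
piece 4:a rests on {1:c, 3:e}
piece 5:c rests on {4:a}
piece 6:a rests on {5:c}
piece 7:d rests on {6:a}
piece 8:a rests on {7:d}
piece 9:d rests on {8:a}
piece 10:e rests on {8:a}
minimal pieces: {0:e, 1:c}
ways to finish when only these pieces remain (= sum over removing one remaining piece with nothing left below it):
  1 left: {9}→1  {10}→1
  2 left: {9,10}→2
  3 left: {8,9,10}→2
  4 left: {7,8,9,10}→2
  5 left: {6,7,8,9,10}→2
  6 left: {5,6,7,8,9,10}→2
  7 left: {4,5,6,7,8,9,10}→2
  8 left: {1,4,5,6,7,8,9,10}→2  {3,4,5,6,7,8,9,10}→2
  9 left: {1,3,4,5,6,7,8,9,10}→4  {2,3,4,5,6,7,8,9,10}→2
  placing 0:e first → 6 extensions
  placing 1:c first → 2 extensions
total linear extensions = 8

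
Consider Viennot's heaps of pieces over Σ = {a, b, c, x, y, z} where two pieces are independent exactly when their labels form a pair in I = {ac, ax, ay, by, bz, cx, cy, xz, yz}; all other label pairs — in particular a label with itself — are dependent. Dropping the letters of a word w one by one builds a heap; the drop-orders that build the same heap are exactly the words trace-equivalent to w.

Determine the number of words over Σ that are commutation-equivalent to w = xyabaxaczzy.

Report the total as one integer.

#0=x has no predecessor
#1=y depends on [0:x]
#2=a has no predecessor
#3=b depends on [0:x, 2:a]
#4=a depends on [3:b]
#5=x depends on [1:y, 3:b]
#6=a depends on [4:a]
#7=c depends on [3:b]
#8=z depends on [6:a, 7:c]
#9=z depends on [8:z]
#10=y depends on [5:x]
sources: [0:x, 2:a]
N(rest) = Σ N(rest − s) over sources s of rest; N(one piece) = 1:
  size 1 → [9]=1  [10]=1
  size 2 → [5,10]=1  [8,9]=1  [9,10]=2
  size 3 → [1,5,10]=1  [5,9,10]=3  [6,8,9]=1  [7,8,9]=1  [8,9,10]=3
  size 4 → [1,5,9,10]=4  [4,6,8,9]=1  [5,8,9,10]=6  [6,7,8,9]=2  [6,8,9,10]=4  [7,8,9,10]=4
  size 5 → [1,5,8,9,10]=10  [4,6,7,8,9]=3  [4,6,8,9,10]=5  [5,6,8,9,10]=10  [5,7,8,9,10]=10  [6,7,8,9,10]=10
  size 6 → [1,5,6,8,9,10]=20  [1,5,7,8,9,10]=20  [4,5,6,8,9,10]=15  [4,6,7,8,9,10]=18  [5,6,7,8,9,10]=30
  size 7 → [1,4,5,6,8,9,10]=35  [1,5,6,7,8,9,10]=70  [4,5,6,7,8,9,10]=63
  size 8 → [1,4,5,6,7,8,9,10]=168  [3,4,5,6,7,8,9,10]=63
  size 9 → [1,3,4,5,6,7,8,9,10]=231  [2,3,4,5,6,7,8,9,10]=63
  first=0(x) contributes 294
  first=2(a) contributes 231
|[w]| = 525

525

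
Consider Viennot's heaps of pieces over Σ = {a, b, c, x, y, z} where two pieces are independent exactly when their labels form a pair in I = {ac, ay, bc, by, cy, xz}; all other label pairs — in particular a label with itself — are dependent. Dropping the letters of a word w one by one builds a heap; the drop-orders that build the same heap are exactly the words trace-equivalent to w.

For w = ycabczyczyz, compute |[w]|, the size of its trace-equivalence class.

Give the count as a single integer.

60

drop 0:y onto floor
drop 1:c onto floor
drop 2:a onto floor
drop 3:b onto {2:a}
drop 4:c onto {1:c}
drop 5:z onto {0:y, 3:b, 4:c}
drop 6:y onto {5:z}
drop 7:c onto {5:z}
drop 8:z onto {6:y, 7:c}
drop 9:y onto {8:z}
drop 10:z onto {9:y}
ground layer = {0:y, 1:c, 2:a}
drop-orders for the pieces not yet dropped (sum over which currently-grounded one goes next):
  1 to go: {10} 1
  2 to go: {9,10} 1
  3 to go: {8,9,10} 1
  4 to go: {6,8,9,10} 1  {7,8,9,10} 1
  5 to go: {6,7,8,9,10} 2
  6 to go: {5,6,7,8,9,10} 2
  7 to go: {0,5,6,7,8,9,10} 2  {3,5,6,7,8,9,10} 2  {4,5,6,7,8,9,10} 2
  8 to go: {0,3,5,6,7,8,9,10} 4  {0,4,5,6,7,8,9,10} 4  {1,4,5,6,7,8,9,10} 2  {2,3,5,6,7,8,9,10} 2  {3,4,5,6,7,8,9,10} 4
  9 to go: {0,1,4,5,6,7,8,9,10} 6  {0,2,3,5,6,7,8,9,10} 6  {0,3,4,5,6,7,8,9,10} 12  {1,3,4,5,6,7,8,9,10} 6  {2,3,4,5,6,7,8,9,10} 6
  if 0:y drops first: 12 orders
  if 1:c drops first: 24 orders
  if 2:a drops first: 24 orders
heap linearizations: 60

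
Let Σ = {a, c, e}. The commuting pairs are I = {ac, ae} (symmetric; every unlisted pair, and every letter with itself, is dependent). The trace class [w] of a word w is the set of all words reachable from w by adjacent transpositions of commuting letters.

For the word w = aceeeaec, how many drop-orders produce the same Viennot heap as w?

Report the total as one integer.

piece 0:a — minimal
piece 1:c — minimal
piece 2:e rests on {1:c}
piece 3:e rests on {2:e}
piece 4:e rests on {3:e}
piece 5:a rests on {0:a}
piece 6:e rests on {4:e}
piece 7:c rests on {6:e}
minimal pieces: {0:a, 1:c}
ways to finish when only these pieces remain (= sum over removing one remaining piece with nothing left below it):
  1 left: {5}→1  {7}→1
  2 left: {0,5}→1  {5,7}→2  {6,7}→1
  3 left: {0,5,7}→3  {4,6,7}→1  {5,6,7}→3
  4 left: {0,5,6,7}→6  {3,4,6,7}→1  {4,5,6,7}→4
  5 left: {0,4,5,6,7}→10  {2,3,4,6,7}→1  {3,4,5,6,7}→5
  6 left: {0,3,4,5,6,7}→15  {1,2,3,4,6,7}→1  {2,3,4,5,6,7}→6
  placing 0:a first → 7 extensions
  placing 1:c first → 21 extensions
total linear extensions = 28

28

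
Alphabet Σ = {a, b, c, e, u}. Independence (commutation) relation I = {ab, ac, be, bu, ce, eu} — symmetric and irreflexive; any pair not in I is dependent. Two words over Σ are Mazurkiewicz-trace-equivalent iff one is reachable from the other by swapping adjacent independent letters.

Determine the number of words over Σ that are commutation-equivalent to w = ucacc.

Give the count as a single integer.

piece 0:u — minimal
piece 1:c rests on {0:u}
piece 2:a rests on {0:u}
piece 3:c rests on {1:c}
piece 4:c rests on {3:c}
minimal pieces: {0:u}
ways to finish when only these pieces remain (= sum over removing one remaining piece with nothing left below it):
  1 left: {2}→1  {4}→1
  2 left: {2,4}→2  {3,4}→1
  3 left: {1,3,4}→1  {2,3,4}→3
  placing 0:u first → 4 extensions

4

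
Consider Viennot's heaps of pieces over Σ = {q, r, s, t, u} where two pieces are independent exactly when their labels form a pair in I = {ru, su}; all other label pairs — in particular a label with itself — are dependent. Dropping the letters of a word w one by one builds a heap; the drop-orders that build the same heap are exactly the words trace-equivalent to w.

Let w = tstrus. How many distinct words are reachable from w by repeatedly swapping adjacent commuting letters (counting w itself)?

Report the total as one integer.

3

drop 0:t onto floor
drop 1:s onto {0:t}
drop 2:t onto {1:s}
drop 3:r onto {2:t}
drop 4:u onto {2:t}
drop 5:s onto {3:r}
ground layer = {0:t}
drop-orders for the pieces not yet dropped (sum over which currently-grounded one goes next):
  1 to go: {4} 1  {5} 1
  2 to go: {3,5} 1  {4,5} 2
  3 to go: {3,4,5} 3
  4 to go: {2,3,4,5} 3
  if 0:t drops first: 3 orders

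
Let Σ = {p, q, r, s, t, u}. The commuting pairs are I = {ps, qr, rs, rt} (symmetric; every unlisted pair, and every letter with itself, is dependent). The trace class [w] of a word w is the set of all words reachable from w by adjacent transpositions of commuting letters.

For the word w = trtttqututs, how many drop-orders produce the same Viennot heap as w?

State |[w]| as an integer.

6

drop 0:t onto floor
drop 1:r onto floor
drop 2:t onto {0:t}
drop 3:t onto {2:t}
drop 4:t onto {3:t}
drop 5:q onto {4:t}
drop 6:u onto {1:r, 5:q}
drop 7:t onto {6:u}
drop 8:u onto {7:t}
drop 9:t onto {8:u}
drop 10:s onto {9:t}
ground layer = {0:t, 1:r}
drop-orders for the pieces not yet dropped (sum over which currently-grounded one goes next):
  1 to go: {10} 1
  2 to go: {9,10} 1
  3 to go: {8,9,10} 1
  4 to go: {7,8,9,10} 1
  5 to go: {6,7,8,9,10} 1
  6 to go: {1,6,7,8,9,10} 1  {5,6,7,8,9,10} 1
  7 to go: {1,5,6,7,8,9,10} 2  {4,5,6,7,8,9,10} 1
  8 to go: {1,4,5,6,7,8,9,10} 3  {3,4,5,6,7,8,9,10} 1
  9 to go: {1,3,4,5,6,7,8,9,10} 4  {2,3,4,5,6,7,8,9,10} 1
  if 0:t drops first: 5 orders
  if 1:r drops first: 1 orders
heap linearizations: 6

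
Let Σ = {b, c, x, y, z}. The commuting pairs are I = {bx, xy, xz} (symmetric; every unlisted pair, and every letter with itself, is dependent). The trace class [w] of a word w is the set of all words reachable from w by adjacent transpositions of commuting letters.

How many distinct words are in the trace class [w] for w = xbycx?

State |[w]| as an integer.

3

0(x) covers ∅
1(b) covers ∅
2(y) covers 1:b
3(c) covers 0:x, 2:y
4(x) covers 3:c
floor of heap: 0:x, 1:b
completions by unplaced set U, small U first (add the entries for U minus each lowest piece of U):
  |U|=1: {4}:1
  |U|=2: {3,4}:1
  |U|=3: {0,3,4}:1  {2,3,4}:1
  start at 0(x): 1
  start at 1(b): 2
sum over floor = 3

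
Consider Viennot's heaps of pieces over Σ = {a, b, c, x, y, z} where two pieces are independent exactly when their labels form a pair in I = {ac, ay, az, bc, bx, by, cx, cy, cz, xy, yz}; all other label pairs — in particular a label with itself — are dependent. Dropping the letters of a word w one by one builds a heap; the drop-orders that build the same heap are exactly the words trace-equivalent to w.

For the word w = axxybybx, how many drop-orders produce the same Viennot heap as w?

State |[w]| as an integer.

#0=a has no predecessor
#1=x depends on [0:a]
#2=x depends on [1:x]
#3=y has no predecessor
#4=b depends on [0:a]
#5=y depends on [3:y]
#6=b depends on [4:b]
#7=x depends on [2:x]
sources: [0:a, 3:y]
N(rest) = Σ N(rest − s) over sources s of rest; N(one piece) = 1:
  size 1 → [5]=1  [6]=1  [7]=1
  size 2 → [2,7]=1  [3,5]=1  [4,6]=1  [5,6]=2  [5,7]=2  [6,7]=2
  size 3 → [1,2,7]=1  [2,5,7]=3  [2,6,7]=3  [3,5,6]=3  [3,5,7]=3  [4,5,6]=3  [4,6,7]=3  [5,6,7]=6
  size 4 → [1,2,5,7]=4  [1,2,6,7]=4  [2,3,5,7]=6  [2,4,6,7]=6  [2,5,6,7]=12  [3,4,5,6]=6  [3,5,6,7]=12  [4,5,6,7]=12
  size 5 → [1,2,3,5,7]=10  [1,2,4,6,7]=10  [1,2,5,6,7]=20  [2,3,5,6,7]=30  [2,4,5,6,7]=30  [3,4,5,6,7]=30
  size 6 → [0,1,2,4,6,7]=10  [1,2,3,5,6,7]=60  [1,2,4,5,6,7]=60  [2,3,4,5,6,7]=90
  first=0(a) contributes 210
  first=3(y) contributes 70
|[w]| = 280

280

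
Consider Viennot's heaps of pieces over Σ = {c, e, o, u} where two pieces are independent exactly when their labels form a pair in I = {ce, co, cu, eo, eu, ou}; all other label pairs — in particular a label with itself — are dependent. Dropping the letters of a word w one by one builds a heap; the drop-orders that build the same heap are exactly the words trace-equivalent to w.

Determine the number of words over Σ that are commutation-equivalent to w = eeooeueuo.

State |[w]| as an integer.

1260

0(e) covers ∅
1(e) covers 0:e
2(o) covers ∅
3(o) covers 2:o
4(e) covers 1:e
5(u) covers ∅
6(e) covers 4:e
7(u) covers 5:u
8(o) covers 3:o
floor of heap: 0:e, 2:o, 5:u
completions by unplaced set U, small U first (add the entries for U minus each lowest piece of U):
  |U|=1: {6}:1  {7}:1  {8}:1
  |U|=2: {3,8}:1  {4,6}:1  {5,7}:1  {6,7}:2  {6,8}:2  {7,8}:2
  |U|=3: {1,4,6}:1  {2,3,8}:1  {3,6,8}:3  {3,7,8}:3  {4,6,7}:3  {4,6,8}:3  {5,6,7}:3  {5,7,8}:3  {6,7,8}:6
  |U|=4: {0,1,4,6}:1  {1,4,6,7}:4  {1,4,6,8}:4  {2,3,6,8}:4  {2,3,7,8}:4  {3,4,6,8}:6  {3,5,7,8}:6  {3,6,7,8}:12  {4,5,6,7}:6  {4,6,7,8}:12  {5,6,7,8}:12
  |U|=5: {0,1,4,6,7}:5  {0,1,4,6,8}:5  {1,3,4,6,8}:10  {1,4,5,6,7}:10  {1,4,6,7,8}:20  {2,3,4,6,8}:10  {2,3,5,7,8}:10  {2,3,6,7,8}:20  {3,4,6,7,8}:30  {3,5,6,7,8}:30  {4,5,6,7,8}:30
  |U|=6: {0,1,3,4,6,8}:15  {0,1,4,5,6,7}:15  {0,1,4,6,7,8}:30  {1,2,3,4,6,8}:20  {1,3,4,6,7,8}:60  {1,4,5,6,7,8}:60  {2,3,4,6,7,8}:60  {2,3,5,6,7,8}:60  {3,4,5,6,7,8}:90
  |U|=7: {0,1,2,3,4,6,8}:35  {0,1,3,4,6,7,8}:105  {0,1,4,5,6,7,8}:105  {1,2,3,4,6,7,8}:140  {1,3,4,5,6,7,8}:210  {2,3,4,5,6,7,8}:210
  start at 0(e): 560
  start at 2(o): 420
  start at 5(u): 280
sum over floor = 1260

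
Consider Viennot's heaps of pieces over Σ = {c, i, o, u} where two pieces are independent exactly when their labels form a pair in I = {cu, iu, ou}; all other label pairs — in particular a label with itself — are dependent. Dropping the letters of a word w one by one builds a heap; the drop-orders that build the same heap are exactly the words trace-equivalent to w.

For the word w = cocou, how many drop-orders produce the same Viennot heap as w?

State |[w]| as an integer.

5

0(c) covers ∅
1(o) covers 0:c
2(c) covers 1:o
3(o) covers 2:c
4(u) covers ∅
floor of heap: 0:c, 4:u
completions by unplaced set U, small U first (add the entries for U minus each lowest piece of U):
  |U|=1: {3}:1  {4}:1
  |U|=2: {2,3}:1  {3,4}:2
  |U|=3: {1,2,3}:1  {2,3,4}:3
  start at 0(c): 4
  start at 4(u): 1
sum over floor = 5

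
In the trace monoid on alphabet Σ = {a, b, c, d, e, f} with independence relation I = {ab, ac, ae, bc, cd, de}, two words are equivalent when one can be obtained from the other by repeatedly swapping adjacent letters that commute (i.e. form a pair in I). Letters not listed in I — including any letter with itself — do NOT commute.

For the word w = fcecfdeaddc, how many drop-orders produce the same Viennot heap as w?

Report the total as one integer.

15

piece 0:f — minimal
piece 1:c rests on {0:f}
piece 2:e rests on {1:c}
piece 3:c rests on {2:e}
piece 4:f rests on {3:c}
piece 5:d rests on {4:f}
piece 6:e rests on {4:f}
piece 7:a rests on {5:d}
piece 8:d rests on {7:a}
piece 9:d rests on {8:d}
piece 10:c rests on {6:e}
minimal pieces: {0:f}
ways to finish when only these pieces remain (= sum over removing one remaining piece with nothing left below it):
  1 left: {9}→1  {10}→1
  2 left: {6,10}→1  {8,9}→1  {9,10}→2
  3 left: {6,9,10}→3  {7,8,9}→1  {8,9,10}→3
  4 left: {5,7,8,9}→1  {6,8,9,10}→6  {7,8,9,10}→4
  5 left: {5,7,8,9,10}→5  {6,7,8,9,10}→10
  6 left: {5,6,7,8,9,10}→15
  7 left: {4,5,6,7,8,9,10}→15
  8 left: {3,4,5,6,7,8,9,10}→15
  9 left: {2,3,4,5,6,7,8,9,10}→15
  placing 0:f first → 15 extensions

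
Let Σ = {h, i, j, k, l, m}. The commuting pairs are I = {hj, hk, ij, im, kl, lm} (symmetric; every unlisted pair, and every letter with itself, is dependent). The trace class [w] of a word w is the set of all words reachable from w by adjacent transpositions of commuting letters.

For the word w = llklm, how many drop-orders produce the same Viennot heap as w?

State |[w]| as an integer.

10

piece 0:l — minimal
piece 1:l rests on {0:l}
piece 2:k — minimal
piece 3:l rests on {1:l}
piece 4:m rests on {2:k}
minimal pieces: {0:l, 2:k}
ways to finish when only these pieces remain (= sum over removing one remaining piece with nothing left below it):
  1 left: {3}→1  {4}→1
  2 left: {1,3}→1  {2,4}→1  {3,4}→2
  3 left: {0,1,3}→1  {1,3,4}→3  {2,3,4}→3
  placing 0:l first → 6 extensions
  placing 2:k first → 4 extensions
total linear extensions = 10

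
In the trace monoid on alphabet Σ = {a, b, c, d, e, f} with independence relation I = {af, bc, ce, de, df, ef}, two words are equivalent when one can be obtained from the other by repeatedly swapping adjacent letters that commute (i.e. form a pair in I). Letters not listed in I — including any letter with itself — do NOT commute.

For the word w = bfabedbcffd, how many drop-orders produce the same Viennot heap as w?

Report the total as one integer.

30

piece 0:b — minimal
piece 1:f rests on {0:b}
piece 2:a rests on {0:b}
piece 3:b rests on {1:f, 2:a}
piece 4:e rests on {3:b}
piece 5:d rests on {3:b}
piece 6:b rests on {4:e, 5:d}
piece 7:c rests on {5:d}
piece 8:f rests on {6:b, 7:c}
piece 9:f rests on {8:f}
piece 10:d rests on {6:b, 7:c}
minimal pieces: {0:b}
ways to finish when only these pieces remain (= sum over removing one remaining piece with nothing left below it):
  1 left: {9}→1  {10}→1
  2 left: {8,9}→1  {9,10}→2
  3 left: {8,9,10}→3
  4 left: {6,8,9,10}→3  {7,8,9,10}→3
  5 left: {4,6,8,9,10}→3  {6,7,8,9,10}→6
  6 left: {4,6,7,8,9,10}→9  {5,6,7,8,9,10}→6
  7 left: {4,5,6,7,8,9,10}→15
  8 left: {3,4,5,6,7,8,9,10}→15
  9 left: {1,3,4,5,6,7,8,9,10}→15  {2,3,4,5,6,7,8,9,10}→15
  placing 0:b first → 30 extensions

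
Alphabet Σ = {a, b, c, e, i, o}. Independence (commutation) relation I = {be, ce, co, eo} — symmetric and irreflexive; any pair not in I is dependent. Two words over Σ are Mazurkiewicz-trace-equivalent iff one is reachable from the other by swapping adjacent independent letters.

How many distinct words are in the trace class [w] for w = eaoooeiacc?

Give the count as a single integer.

4

#0=e has no predecessor
#1=a depends on [0:e]
#2=o depends on [1:a]
#3=o depends on [2:o]
#4=o depends on [3:o]
#5=e depends on [1:a]
#6=i depends on [4:o, 5:e]
#7=a depends on [6:i]
#8=c depends on [7:a]
#9=c depends on [8:c]
sources: [0:e]
N(rest) = Σ N(rest − s) over sources s of rest; N(one piece) = 1:
  size 1 → [9]=1
  size 2 → [8,9]=1
  size 3 → [7,8,9]=1
  size 4 → [6,7,8,9]=1
  size 5 → [4,6,7,8,9]=1  [5,6,7,8,9]=1
  size 6 → [3,4,6,7,8,9]=1  [4,5,6,7,8,9]=2
  size 7 → [2,3,4,6,7,8,9]=1  [3,4,5,6,7,8,9]=3
  size 8 → [2,3,4,5,6,7,8,9]=4
  first=0(e) contributes 4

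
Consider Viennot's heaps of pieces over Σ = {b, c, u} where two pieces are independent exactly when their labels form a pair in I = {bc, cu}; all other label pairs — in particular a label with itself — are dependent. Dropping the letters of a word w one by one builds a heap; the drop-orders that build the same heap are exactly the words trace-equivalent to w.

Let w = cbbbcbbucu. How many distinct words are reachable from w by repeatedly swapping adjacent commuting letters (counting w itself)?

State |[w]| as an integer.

120

piece 0:c — minimal
piece 1:b — minimal
piece 2:b rests on {1:b}
piece 3:b rests on {2:b}
piece 4:c rests on {0:c}
piece 5:b rests on {3:b}
piece 6:b rests on {5:b}
piece 7:u rests on {6:b}
piece 8:c rests on {4:c}
piece 9:u rests on {7:u}
minimal pieces: {0:c, 1:b}
ways to finish when only these pieces remain (= sum over removing one remaining piece with nothing left below it):
  1 left: {8}→1  {9}→1
  2 left: {4,8}→1  {7,9}→1  {8,9}→2
  3 left: {0,4,8}→1  {4,8,9}→3  {6,7,9}→1  {7,8,9}→3
  4 left: {0,4,8,9}→4  {4,7,8,9}→6  {5,6,7,9}→1  {6,7,8,9}→4
  5 left: {0,4,7,8,9}→10  {3,5,6,7,9}→1  {4,6,7,8,9}→10  {5,6,7,8,9}→5
  6 left: {0,4,6,7,8,9}→20  {2,3,5,6,7,9}→1  {3,5,6,7,8,9}→6  {4,5,6,7,8,9}→15
  7 left: {0,4,5,6,7,8,9}→35  {1,2,3,5,6,7,9}→1  {2,3,5,6,7,8,9}→7  {3,4,5,6,7,8,9}→21
  8 left: {0,3,4,5,6,7,8,9}→56  {1,2,3,5,6,7,8,9}→8  {2,3,4,5,6,7,8,9}→28
  placing 0:c first → 36 extensions
  placing 1:b first → 84 extensions
total linear extensions = 120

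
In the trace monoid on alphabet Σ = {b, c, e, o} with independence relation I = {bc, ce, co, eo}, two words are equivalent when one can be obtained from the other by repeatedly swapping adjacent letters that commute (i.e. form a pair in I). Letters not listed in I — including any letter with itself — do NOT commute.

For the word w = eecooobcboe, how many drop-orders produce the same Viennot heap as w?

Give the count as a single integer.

#0=e has no predecessor
#1=e depends on [0:e]
#2=c has no predecessor
#3=o has no predecessor
#4=o depends on [3:o]
#5=o depends on [4:o]
#6=b depends on [1:e, 5:o]
#7=c depends on [2:c]
#8=b depends on [6:b]
#9=o depends on [8:b]
#10=e depends on [8:b]
sources: [0:e, 2:c, 3:o]
N(rest) = Σ N(rest − s) over sources s of rest; N(one piece) = 1:
  size 1 → [7]=1  [9]=1  [10]=1
  size 2 → [2,7]=1  [7,9]=2  [7,10]=2  [9,10]=2
  size 3 → [2,7,9]=3  [2,7,10]=3  [7,9,10]=6  [8,9,10]=2
  size 4 → [2,7,9,10]=12  [6,8,9,10]=2  [7,8,9,10]=8
  size 5 → [1,6,8,9,10]=2  [2,7,8,9,10]=20  [5,6,8,9,10]=2  [6,7,8,9,10]=10
  size 6 → [0,1,6,8,9,10]=2  [1,5,6,8,9,10]=4  [1,6,7,8,9,10]=12  [2,6,7,8,9,10]=30  [4,5,6,8,9,10]=2  [5,6,7,8,9,10]=12
  size 7 → [0,1,5,6,8,9,10]=6  [0,1,6,7,8,9,10]=14  [1,2,6,7,8,9,10]=42  [1,4,5,6,8,9,10]=6  [1,5,6,7,8,9,10]=28  [2,5,6,7,8,9,10]=42  [3,4,5,6,8,9,10]=2  [4,5,6,7,8,9,10]=14
  size 8 → [0,1,2,6,7,8,9,10]=56  [0,1,4,5,6,8,9,10]=12  [0,1,5,6,7,8,9,10]=48  [1,2,5,6,7,8,9,10]=112  [1,3,4,5,6,8,9,10]=8  [1,4,5,6,7,8,9,10]=48  [2,4,5,6,7,8,9,10]=56  [3,4,5,6,7,8,9,10]=16
  size 9 → [0,1,2,5,6,7,8,9,10]=216  [0,1,3,4,5,6,8,9,10]=20  [0,1,4,5,6,7,8,9,10]=108  [1,2,4,5,6,7,8,9,10]=216  [1,3,4,5,6,7,8,9,10]=72  [2,3,4,5,6,7,8,9,10]=72
  first=0(e) contributes 360
  first=2(c) contributes 200
  first=3(o) contributes 540
|[w]| = 1100

1100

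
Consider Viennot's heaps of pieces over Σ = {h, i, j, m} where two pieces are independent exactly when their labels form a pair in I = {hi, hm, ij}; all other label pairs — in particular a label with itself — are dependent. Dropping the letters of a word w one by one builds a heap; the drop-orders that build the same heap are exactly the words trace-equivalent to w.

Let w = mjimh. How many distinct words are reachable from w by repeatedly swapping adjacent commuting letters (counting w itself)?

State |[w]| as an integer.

5

#0=m has no predecessor
#1=j depends on [0:m]
#2=i depends on [0:m]
#3=m depends on [1:j, 2:i]
#4=h depends on [1:j]
sources: [0:m]
N(rest) = Σ N(rest − s) over sources s of rest; N(one piece) = 1:
  size 1 → [3]=1  [4]=1
  size 2 → [2,3]=1  [3,4]=2
  size 3 → [1,3,4]=2  [2,3,4]=3
  first=0(m) contributes 5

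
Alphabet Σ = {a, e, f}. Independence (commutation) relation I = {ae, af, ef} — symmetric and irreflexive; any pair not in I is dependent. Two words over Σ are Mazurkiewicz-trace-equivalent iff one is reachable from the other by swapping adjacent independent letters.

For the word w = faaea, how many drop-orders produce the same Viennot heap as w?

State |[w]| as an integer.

drop 0:f onto floor
drop 1:a onto floor
drop 2:a onto {1:a}
drop 3:e onto floor
drop 4:a onto {2:a}
ground layer = {0:f, 1:a, 3:e}
drop-orders for the pieces not yet dropped (sum over which currently-grounded one goes next):
  1 to go: {0} 1  {3} 1  {4} 1
  2 to go: {0,3} 2  {0,4} 2  {2,4} 1  {3,4} 2
  3 to go: {0,2,4} 3  {0,3,4} 6  {1,2,4} 1  {2,3,4} 3
  if 0:f drops first: 4 orders
  if 1:a drops first: 12 orders
  if 3:e drops first: 4 orders
heap linearizations: 20

20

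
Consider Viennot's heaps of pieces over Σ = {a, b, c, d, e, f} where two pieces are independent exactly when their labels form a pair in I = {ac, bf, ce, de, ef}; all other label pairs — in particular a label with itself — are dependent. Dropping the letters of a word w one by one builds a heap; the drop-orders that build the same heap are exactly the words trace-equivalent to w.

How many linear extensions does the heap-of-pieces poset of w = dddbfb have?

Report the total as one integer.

#0=d has no predecessor
#1=d depends on [0:d]
#2=d depends on [1:d]
#3=b depends on [2:d]
#4=f depends on [2:d]
#5=b depends on [3:b]
sources: [0:d]
N(rest) = Σ N(rest − s) over sources s of rest; N(one piece) = 1:
  size 1 → [4]=1  [5]=1
  size 2 → [3,5]=1  [4,5]=2
  size 3 → [3,4,5]=3
  size 4 → [2,3,4,5]=3
  first=0(d) contributes 3

3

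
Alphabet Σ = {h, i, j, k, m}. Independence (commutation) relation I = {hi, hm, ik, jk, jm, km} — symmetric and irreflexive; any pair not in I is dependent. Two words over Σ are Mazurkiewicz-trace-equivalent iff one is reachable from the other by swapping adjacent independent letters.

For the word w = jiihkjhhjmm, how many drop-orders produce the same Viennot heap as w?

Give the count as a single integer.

0(j) covers ∅
1(i) covers 0:j
2(i) covers 1:i
3(h) covers 0:j
4(k) covers 3:h
5(j) covers 2:i, 3:h
6(h) covers 4:k, 5:j
7(h) covers 6:h
8(j) covers 7:h
9(m) covers 2:i
10(m) covers 9:m
floor of heap: 0:j
completions by unplaced set U, small U first (add the entries for U minus each lowest piece of U):
  |U|=1: {8}:1  {10}:1
  |U|=2: {7,8}:1  {8,10}:2  {9,10}:1
  |U|=3: {6,7,8}:1  {7,8,10}:3  {8,9,10}:3
  |U|=4: {4,6,7,8}:1  {5,6,7,8}:1  {6,7,8,10}:4  {7,8,9,10}:6
  |U|=5: {4,5,6,7,8}:2  {4,6,7,8,10}:5  {5,6,7,8,10}:5  {6,7,8,9,10}:10
  |U|=6: {3,4,5,6,7,8}:2  {4,5,6,7,8,10}:12  {4,6,7,8,9,10}:15  {5,6,7,8,9,10}:15
  |U|=7: {2,5,6,7,8,9,10}:15  {3,4,5,6,7,8,10}:14  {4,5,6,7,8,9,10}:42
  |U|=8: {1,2,5,6,7,8,9,10}:15  {2,4,5,6,7,8,9,10}:57  {3,4,5,6,7,8,9,10}:56
  |U|=9: {1,2,4,5,6,7,8,9,10}:72  {2,3,4,5,6,7,8,9,10}:113
  start at 0(j): 185

185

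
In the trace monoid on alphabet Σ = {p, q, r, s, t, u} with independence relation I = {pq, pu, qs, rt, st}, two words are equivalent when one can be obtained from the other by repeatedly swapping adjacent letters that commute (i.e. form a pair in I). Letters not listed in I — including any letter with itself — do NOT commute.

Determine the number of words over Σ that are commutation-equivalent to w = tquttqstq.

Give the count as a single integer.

#0=t has no predecessor
#1=q depends on [0:t]
#2=u depends on [1:q]
#3=t depends on [2:u]
#4=t depends on [3:t]
#5=q depends on [4:t]
#6=s depends on [2:u]
#7=t depends on [5:q]
#8=q depends on [7:t]
sources: [0:t]
N(rest) = Σ N(rest − s) over sources s of rest; N(one piece) = 1:
  size 1 → [6]=1  [8]=1
  size 2 → [6,8]=2  [7,8]=1
  size 3 → [5,7,8]=1  [6,7,8]=3
  size 4 → [4,5,7,8]=1  [5,6,7,8]=4
  size 5 → [3,4,5,7,8]=1  [4,5,6,7,8]=5
  size 6 → [3,4,5,6,7,8]=6
  size 7 → [2,3,4,5,6,7,8]=6
  first=0(t) contributes 6

6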